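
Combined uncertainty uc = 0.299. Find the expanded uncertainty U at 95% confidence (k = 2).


U = k * uc
U = 2 * 0.299
U = 0.5980

0.5980


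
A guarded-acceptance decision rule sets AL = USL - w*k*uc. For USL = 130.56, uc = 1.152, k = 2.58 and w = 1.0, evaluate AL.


U = k * uc = 2.58 * 1.152 = 2.97216
guard band g = w * U = 1.0 * 2.97216 = 2.97216
AL = USL - g = 130.56 - 2.97216
AL = 127.5878

127.5878


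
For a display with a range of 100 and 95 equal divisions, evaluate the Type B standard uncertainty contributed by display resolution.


resolution = range / divisions
resolution = 100 / 95 = 1.0526316
u_res = resolution / (2*sqrt(3))
u_res = 1.0526316 / 3.4641016
u_res = 0.3039

0.3039


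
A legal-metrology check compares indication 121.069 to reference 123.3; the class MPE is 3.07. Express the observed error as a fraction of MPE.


e = indication - reference = 121.069 - 123.3 = -2.2310
|e| = 2.2310
ratio = |e| / MPE = 2.2310 / 3.07
ratio = 0.7267

0.7267


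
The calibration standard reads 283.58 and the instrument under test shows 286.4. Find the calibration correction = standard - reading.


Correction = standard - reading
= 283.58 - 286.4
= -2.8200

-2.8200


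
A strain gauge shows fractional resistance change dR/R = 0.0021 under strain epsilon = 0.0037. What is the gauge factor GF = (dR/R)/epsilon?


GF = (dR/R) / epsilon
= 0.0021 / 0.0037
= 0.5676

0.5676


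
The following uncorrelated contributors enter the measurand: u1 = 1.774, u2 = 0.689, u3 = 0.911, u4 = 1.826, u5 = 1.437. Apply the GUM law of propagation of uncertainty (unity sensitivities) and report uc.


uc = sqrt(1.774^2 + 0.689^2 + 0.911^2 + 1.826^2 + 1.437^2)
uc = sqrt(9.850963)
uc = 3.1386

3.1386


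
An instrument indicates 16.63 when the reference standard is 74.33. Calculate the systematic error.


Systematic error = measured - true
= 16.63 - 74.33
= -57.7000

-57.7000


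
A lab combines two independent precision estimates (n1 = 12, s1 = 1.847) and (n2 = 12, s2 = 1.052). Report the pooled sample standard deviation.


s_p = sqrt(((n1-1)*s1^2 + (n2-1)*s2^2) / (n1+n2-2))
numerator = (12-1)*1.847^2 + (12-1)*1.052^2 = 37.525499 + 12.173744 = 49.699243
denominator = 12 + 12 - 2 = 22
s_p^2 = 49.699243 / 22 = 2.2590565
s_p = sqrt(2.2590565) = 1.5030

1.5030


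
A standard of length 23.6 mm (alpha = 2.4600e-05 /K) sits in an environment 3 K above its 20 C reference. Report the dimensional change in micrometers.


dL = L * alpha * dT
= 23.6 * 2.4600e-05 * 3
= 0.0017417 mm
dL_um = 0.0017417 * 1000 = 1.7417 um

1.7417


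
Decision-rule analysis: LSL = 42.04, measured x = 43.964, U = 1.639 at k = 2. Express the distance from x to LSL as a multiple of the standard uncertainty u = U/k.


u = U / k = 1.639 / 2 = 0.8195
margin = |LSL - x| = |42.04 - 43.964| = 1.924
z = margin / u = 1.924 / 0.8195
z = 2.3478

2.3478


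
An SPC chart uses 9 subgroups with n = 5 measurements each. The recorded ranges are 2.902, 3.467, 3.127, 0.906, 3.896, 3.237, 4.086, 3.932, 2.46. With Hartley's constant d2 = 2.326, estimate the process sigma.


R_bar = (2.902 + 3.467 + 3.127 + 0.906 + 3.896 + 3.237 + 4.086 + 3.932 + 2.46) / 9
R_bar = 28.013 / 9 = 3.1125556
sigma_hat = R_bar / d2 = 3.1125556 / 2.326 = 1.3382

1.3382


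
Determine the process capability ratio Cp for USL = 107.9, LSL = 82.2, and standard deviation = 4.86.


Cp = (USL - LSL) / (6 * sigma)
= (107.9 - 82.2) / (6 * 4.86)
= 25.7000 / 29.1600
= 0.8813

0.8813


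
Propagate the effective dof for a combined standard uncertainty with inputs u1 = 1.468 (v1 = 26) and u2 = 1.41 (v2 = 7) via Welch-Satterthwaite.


uc = sqrt(u1^2 + u2^2) = sqrt(1.468^2 + 1.41^2) = 2.0354665
v_eff = uc^4 / (u1^4/v1 + u2^4/v2)
= 2.0354665^4 / (1.468^4/26 + 1.41^4/7)
= 17.165475 / 0.74326913
v_eff = 23.0946

23.0946


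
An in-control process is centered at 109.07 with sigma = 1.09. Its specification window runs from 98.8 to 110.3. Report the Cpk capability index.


Cpu = (USL - mean) / (3*sigma) = (110.3 - 109.07) / (3*1.09) = 0.3761
Cpl = (mean - LSL) / (3*sigma) = (109.07 - 98.8) / (3*1.09) = 3.1407
Cpk = min(Cpu, Cpl) = 0.3761

0.3761


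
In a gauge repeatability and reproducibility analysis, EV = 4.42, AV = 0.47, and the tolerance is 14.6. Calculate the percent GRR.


GRR = sqrt(EV^2 + AV^2) = sqrt(4.42^2 + 0.47^2) = 4.4449184
%GRR = GRR / tol * 100 = 4.4449184 / 14.6 * 100
%GRR = 30.4446

30.4446


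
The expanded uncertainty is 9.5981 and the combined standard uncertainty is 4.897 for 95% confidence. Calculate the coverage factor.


k = U / uc
k = 9.5981 / 4.897
k = 1.96

1.96


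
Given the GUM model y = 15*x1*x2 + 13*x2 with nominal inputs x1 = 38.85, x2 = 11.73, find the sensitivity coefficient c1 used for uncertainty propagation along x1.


y = 15*x1*x2 + 13*x2
dy/dx1 = 15*x2
Evaluate at x2 = 11.73: c1 = 15 * 11.73
c1 = 175.9500

175.9500


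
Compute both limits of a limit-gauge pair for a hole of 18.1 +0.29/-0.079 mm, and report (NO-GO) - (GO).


GO = nominal - lower_tol (smallest hole = maximum material condition)
GO = 18.1 - 0.079 = 18.021
NO-GO = nominal + upper_tol (largest hole = least material condition)
NO-GO = 18.1 + 0.29 = 18.39
spread = NO-GO - GO = 18.39 - 18.021 = 0.3690

0.3690


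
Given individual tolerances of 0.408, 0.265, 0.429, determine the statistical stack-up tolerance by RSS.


RSS = sqrt(0.408^2 + 0.265^2 + 0.429^2)
= sqrt(0.42073)
= 0.6486

0.6486


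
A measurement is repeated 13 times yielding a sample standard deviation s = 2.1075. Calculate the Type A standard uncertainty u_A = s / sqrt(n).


u_A = s / sqrt(n)
u_A = 2.1075 / sqrt(13)
u_A = 2.1075 / 3.6055513
u_A = 0.5845

0.5845


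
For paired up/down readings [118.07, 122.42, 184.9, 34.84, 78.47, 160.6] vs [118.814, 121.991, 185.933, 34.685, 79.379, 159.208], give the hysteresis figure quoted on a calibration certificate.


|118.07 - 118.814| = 0.7440
|122.42 - 121.991| = 0.4290
|184.9 - 185.933| = 1.0330
|34.84 - 34.685| = 0.1550
|78.47 - 79.379| = 0.9090
|160.6 - 159.208| = 1.3920
hysteresis = max(diffs) = 1.3920

1.3920


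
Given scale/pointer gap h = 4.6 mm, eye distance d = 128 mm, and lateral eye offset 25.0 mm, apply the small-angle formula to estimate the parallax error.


error = h * offset / d
= 4.6 * 25.0 / 128
= 0.8984

0.8984


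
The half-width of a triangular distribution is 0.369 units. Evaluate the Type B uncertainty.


u_B = half_width / sqrt(6)
u_B = 0.369 / 2.4494897
u_B = 0.1506

0.1506


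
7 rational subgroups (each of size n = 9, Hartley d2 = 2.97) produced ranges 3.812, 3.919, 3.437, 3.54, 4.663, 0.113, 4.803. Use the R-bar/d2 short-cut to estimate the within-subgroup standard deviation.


R_bar = (3.812 + 3.919 + 3.437 + 3.54 + 4.663 + 0.113 + 4.803) / 7
R_bar = 24.287 / 7 = 3.4695714
sigma_hat = R_bar / d2 = 3.4695714 / 2.97 = 1.1682

1.1682


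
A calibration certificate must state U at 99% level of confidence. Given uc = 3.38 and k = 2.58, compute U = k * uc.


U = k * uc
U = 2.58 * 3.38
U = 8.7204

8.7204


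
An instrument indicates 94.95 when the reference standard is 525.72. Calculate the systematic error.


Systematic error = measured - true
= 94.95 - 525.72
= -430.7700

-430.7700


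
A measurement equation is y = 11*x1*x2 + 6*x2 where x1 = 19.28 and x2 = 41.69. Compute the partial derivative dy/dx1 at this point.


y = 11*x1*x2 + 6*x2
dy/dx1 = 11*x2
Evaluate at x2 = 41.69: c1 = 11 * 41.69
c1 = 458.5900

458.5900


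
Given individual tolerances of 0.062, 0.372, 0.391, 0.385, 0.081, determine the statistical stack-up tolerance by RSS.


RSS = sqrt(0.062^2 + 0.372^2 + 0.391^2 + 0.385^2 + 0.081^2)
= sqrt(0.449895)
= 0.6707

0.6707


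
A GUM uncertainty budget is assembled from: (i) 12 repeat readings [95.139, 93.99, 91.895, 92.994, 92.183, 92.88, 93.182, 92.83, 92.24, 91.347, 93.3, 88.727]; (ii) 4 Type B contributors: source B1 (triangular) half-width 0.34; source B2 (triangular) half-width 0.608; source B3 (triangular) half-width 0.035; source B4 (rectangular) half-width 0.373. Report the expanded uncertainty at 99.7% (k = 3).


mean = (95.139 + 93.99 + 91.895 + 92.994 + 92.183 + 92.88 + 93.182 + 92.83 + 92.24 + 91.347 + 93.3 + 88.727) / 12 = 92.55891667
s = sqrt(sum((x - mean)^2)/(n-1)) = 1.5621744
u_A = s / sqrt(n) = 1.5621744 / sqrt(12) = 0.45096091
u_B1 = 0.34 / sqrt(6) = 0.13880442
u_B2 = 0.608 / sqrt(6) = 0.24821496
u_B3 = 0.035 / sqrt(6) = 0.01428869
u_B4 = 0.373 / sqrt(3) = 0.21535165
uc = sqrt(0.45096091^2 + 0.13880442^2 + 0.24821496^2 + 0.01428869^2 + 0.21535165^2) = 0.57517265
U = k * uc = 3 * 0.57517265
U = 1.7255

1.7255


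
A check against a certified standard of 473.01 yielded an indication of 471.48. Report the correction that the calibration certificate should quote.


Correction = standard - reading
= 473.01 - 471.48
= 1.5300

1.5300


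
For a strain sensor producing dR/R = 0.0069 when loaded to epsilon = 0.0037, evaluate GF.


GF = (dR/R) / epsilon
= 0.0069 / 0.0037
= 1.8649

1.8649


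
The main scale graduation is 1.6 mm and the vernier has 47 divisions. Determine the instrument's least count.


LC = MSD / n_div
= 1.6 / 47
= 0.0340

0.0340


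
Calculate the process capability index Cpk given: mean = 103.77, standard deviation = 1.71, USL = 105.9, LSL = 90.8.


Cpu = (USL - mean) / (3*sigma) = (105.9 - 103.77) / (3*1.71) = 0.4152
Cpl = (mean - LSL) / (3*sigma) = (103.77 - 90.8) / (3*1.71) = 2.5283
Cpk = min(Cpu, Cpl) = 0.4152

0.4152


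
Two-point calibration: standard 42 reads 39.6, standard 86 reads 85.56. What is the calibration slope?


slope = (y2 - y1) / (x2 - x1)
= (85.56 - 39.6) / (86 - 42)
= 45.9600 / 44
= 1.0445

1.0445


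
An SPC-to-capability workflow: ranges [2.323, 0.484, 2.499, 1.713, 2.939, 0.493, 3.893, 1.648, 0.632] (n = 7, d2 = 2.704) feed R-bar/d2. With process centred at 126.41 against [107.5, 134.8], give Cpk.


R_bar = (2.323 + 0.484 + 2.499 + 1.713 + 2.939 + 0.493 + 3.893 + 1.648 + 0.632) / 9 = 1.8471111
sigma = R_bar / d2 = 1.8471111 / 2.704 = 0.68310322
Cp = (USL - LSL)/(6*sigma) = (134.8 - 107.5)/(6*0.68310322) = 6.6608
Cpu = (134.8 - 126.41)/(3*0.68310322) = 4.0941
Cpl = (126.41 - 107.5)/(3*0.68310322) = 9.2275
Cpk = min(Cpu, Cpl) = 4.0941

4.0941


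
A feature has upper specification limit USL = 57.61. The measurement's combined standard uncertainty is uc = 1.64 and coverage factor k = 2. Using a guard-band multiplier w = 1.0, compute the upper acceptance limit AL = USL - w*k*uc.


U = k * uc = 2 * 1.64 = 3.28
guard band g = w * U = 1.0 * 3.28 = 3.28
AL = USL - g = 57.61 - 3.28
AL = 54.3300

54.3300


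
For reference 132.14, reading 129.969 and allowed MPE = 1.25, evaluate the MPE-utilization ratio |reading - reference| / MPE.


e = indication - reference = 129.969 - 132.14 = -2.1710
|e| = 2.1710
ratio = |e| / MPE = 2.1710 / 1.25
ratio = 1.7368

1.7368


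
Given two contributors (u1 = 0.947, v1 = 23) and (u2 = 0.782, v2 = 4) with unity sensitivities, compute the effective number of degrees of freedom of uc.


uc = sqrt(u1^2 + u2^2) = sqrt(0.947^2 + 0.782^2) = 1.2281421
v_eff = uc^4 / (u1^4/v1 + u2^4/v2)
= 1.2281421^4 / (0.947^4/23 + 0.782^4/4)
= 2.2750685 / 0.1284585
v_eff = 17.7105

17.7105


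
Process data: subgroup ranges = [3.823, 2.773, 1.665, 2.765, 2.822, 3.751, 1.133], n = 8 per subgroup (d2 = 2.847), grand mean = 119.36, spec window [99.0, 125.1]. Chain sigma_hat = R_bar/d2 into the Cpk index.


R_bar = (3.823 + 2.773 + 1.665 + 2.765 + 2.822 + 3.751 + 1.133) / 7 = 2.676
sigma = R_bar / d2 = 2.676 / 2.847 = 0.93993678
Cp = (USL - LSL)/(6*sigma) = (125.1 - 99.0)/(6*0.93993678) = 4.6280
Cpu = (125.1 - 119.36)/(3*0.93993678) = 2.0356
Cpl = (119.36 - 99.0)/(3*0.93993678) = 7.2203
Cpk = min(Cpu, Cpl) = 2.0356

2.0356


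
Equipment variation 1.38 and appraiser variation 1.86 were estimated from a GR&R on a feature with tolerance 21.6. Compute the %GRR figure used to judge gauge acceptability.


GRR = sqrt(EV^2 + AV^2) = sqrt(1.38^2 + 1.86^2) = 2.3160311
%GRR = GRR / tol * 100 = 2.3160311 / 21.6 * 100
%GRR = 10.7224

10.7224


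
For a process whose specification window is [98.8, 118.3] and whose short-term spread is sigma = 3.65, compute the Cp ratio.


Cp = (USL - LSL) / (6 * sigma)
= (118.3 - 98.8) / (6 * 3.65)
= 19.5000 / 21.9000
= 0.8904

0.8904


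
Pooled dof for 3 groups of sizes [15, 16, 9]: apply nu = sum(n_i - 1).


nu = sum_i (n_i - 1)
nu = ((15 - 1) + (16 - 1) + (9 - 1))
nu = 14 + 15 + 8
nu = 37

37


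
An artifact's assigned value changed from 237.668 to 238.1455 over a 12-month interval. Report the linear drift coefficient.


rate = (v2 - v1) / months
= (238.1455 - 237.668) / 12
= 0.4775 / 12
= 0.0398

0.0398


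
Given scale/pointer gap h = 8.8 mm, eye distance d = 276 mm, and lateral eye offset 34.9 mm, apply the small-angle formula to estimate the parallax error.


error = h * offset / d
= 8.8 * 34.9 / 276
= 1.1128

1.1128


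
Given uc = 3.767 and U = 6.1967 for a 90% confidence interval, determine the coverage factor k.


k = U / uc
k = 6.1967 / 3.767
k = 1.645

1.645


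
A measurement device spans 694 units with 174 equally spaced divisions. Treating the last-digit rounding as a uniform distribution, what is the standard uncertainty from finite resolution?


resolution = range / divisions
resolution = 694 / 174 = 3.9885057
u_res = resolution / (2*sqrt(3))
u_res = 3.9885057 / 3.4641016
u_res = 1.1514

1.1514


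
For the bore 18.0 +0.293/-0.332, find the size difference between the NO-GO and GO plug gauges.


GO = nominal - lower_tol (smallest hole = maximum material condition)
GO = 18.0 - 0.332 = 17.668
NO-GO = nominal + upper_tol (largest hole = least material condition)
NO-GO = 18.0 + 0.293 = 18.293
spread = NO-GO - GO = 18.293 - 17.668 = 0.6250

0.6250


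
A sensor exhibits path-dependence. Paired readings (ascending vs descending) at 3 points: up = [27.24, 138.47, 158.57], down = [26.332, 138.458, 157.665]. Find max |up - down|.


|27.24 - 26.332| = 0.9080
|138.47 - 138.458| = 0.0120
|158.57 - 157.665| = 0.9050
hysteresis = max(diffs) = 0.9080

0.9080


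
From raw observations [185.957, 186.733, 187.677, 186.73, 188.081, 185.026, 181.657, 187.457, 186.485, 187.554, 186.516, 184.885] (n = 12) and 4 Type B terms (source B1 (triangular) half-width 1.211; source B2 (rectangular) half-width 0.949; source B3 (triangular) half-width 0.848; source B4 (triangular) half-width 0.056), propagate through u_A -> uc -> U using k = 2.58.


mean = (185.957 + 186.733 + 187.677 + 186.73 + 188.081 + 185.026 + 181.657 + 187.457 + 186.485 + 187.554 + 186.516 + 184.885) / 12 = 186.2298333
s = sqrt(sum((x - mean)^2)/(n-1)) = 1.7496453
u_A = s / sqrt(n) = 1.7496453 / sqrt(12) = 0.50507909
u_B1 = 1.211 / sqrt(6) = 0.49438868
u_B2 = 0.949 / sqrt(3) = 0.54790541
u_B3 = 0.848 / sqrt(6) = 0.34619455
u_B4 = 0.056 / sqrt(6) = 0.022861904
uc = sqrt(0.50507909^2 + 0.49438868^2 + 0.54790541^2 + 0.34619455^2 + 0.022861904^2) = 0.95921777
U = k * uc = 2.58 * 0.95921777
U = 2.4748

2.4748


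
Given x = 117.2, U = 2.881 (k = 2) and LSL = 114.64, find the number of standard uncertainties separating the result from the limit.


u = U / k = 2.881 / 2 = 1.4405
margin = |LSL - x| = |114.64 - 117.2| = 2.56
z = margin / u = 2.56 / 1.4405
z = 1.7772

1.7772


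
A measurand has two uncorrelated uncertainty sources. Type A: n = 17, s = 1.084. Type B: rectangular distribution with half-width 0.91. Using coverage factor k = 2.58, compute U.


u_A = s / sqrt(n) = 1.084 / sqrt(17) = 0.26290862
u_B = half_width / sqrt(3) = 0.91 / sqrt(3) = 0.52538874
uc = sqrt(u_A^2 + u_B^2) = sqrt(0.26290862^2 + 0.52538874^2) = 0.58749832
U = k * uc = 2.58 * 0.58749832
U = 1.5157

1.5157


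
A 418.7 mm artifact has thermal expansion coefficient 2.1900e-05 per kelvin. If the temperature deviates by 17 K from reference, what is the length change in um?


dL = L * alpha * dT
= 418.7 * 2.1900e-05 * 17
= 0.1558820 mm
dL_um = 0.1558820 * 1000 = 155.8820 um

155.8820


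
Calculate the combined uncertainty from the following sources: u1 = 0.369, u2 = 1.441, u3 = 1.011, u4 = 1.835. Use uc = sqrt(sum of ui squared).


uc = sqrt(0.369^2 + 1.441^2 + 1.011^2 + 1.835^2)
uc = sqrt(6.601988)
uc = 2.5694

2.5694


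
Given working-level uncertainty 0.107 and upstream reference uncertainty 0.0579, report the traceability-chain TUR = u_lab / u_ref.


TUR = u_lab / u_ref
= 0.107 / 0.0579
= 1.8480

1.8480


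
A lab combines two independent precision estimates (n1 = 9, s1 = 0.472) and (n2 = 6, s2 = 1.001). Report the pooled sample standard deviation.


s_p = sqrt(((n1-1)*s1^2 + (n2-1)*s2^2) / (n1+n2-2))
numerator = (9-1)*0.472^2 + (6-1)*1.001^2 = 1.782272 + 5.010005 = 6.792277
denominator = 9 + 6 - 2 = 13
s_p^2 = 6.792277 / 13 = 0.52248285
s_p = sqrt(0.52248285) = 0.7228

0.7228


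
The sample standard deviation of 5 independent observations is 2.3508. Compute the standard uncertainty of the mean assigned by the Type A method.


u_A = s / sqrt(n)
u_A = 2.3508 / sqrt(5)
u_A = 2.3508 / 2.236068
u_A = 1.0513

1.0513


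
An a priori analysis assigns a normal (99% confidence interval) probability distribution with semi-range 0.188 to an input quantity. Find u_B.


u_B = half_width / 2.576
u_B = 0.188 / 2.576
u_B = 0.0730

0.0730


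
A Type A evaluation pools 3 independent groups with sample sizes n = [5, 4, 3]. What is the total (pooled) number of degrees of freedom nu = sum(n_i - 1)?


nu = sum_i (n_i - 1)
nu = ((5 - 1) + (4 - 1) + (3 - 1))
nu = 4 + 3 + 2
nu = 9

9


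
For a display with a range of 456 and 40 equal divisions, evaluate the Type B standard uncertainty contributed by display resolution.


resolution = range / divisions
resolution = 456 / 40 = 11.4
u_res = resolution / (2*sqrt(3))
u_res = 11.4 / 3.4641016
u_res = 3.2909

3.2909


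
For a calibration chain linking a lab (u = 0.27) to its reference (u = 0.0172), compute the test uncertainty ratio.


TUR = u_lab / u_ref
= 0.27 / 0.0172
= 15.6977

15.6977


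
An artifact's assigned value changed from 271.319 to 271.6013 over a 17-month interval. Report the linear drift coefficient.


rate = (v2 - v1) / months
= (271.6013 - 271.319) / 17
= 0.2823 / 17
= 0.0166

0.0166


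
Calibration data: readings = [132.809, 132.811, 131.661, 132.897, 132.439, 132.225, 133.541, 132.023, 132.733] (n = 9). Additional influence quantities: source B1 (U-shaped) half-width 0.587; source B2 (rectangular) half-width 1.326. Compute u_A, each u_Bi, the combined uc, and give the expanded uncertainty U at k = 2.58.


mean = (132.809 + 132.811 + 131.661 + 132.897 + 132.439 + 132.225 + 133.541 + 132.023 + 132.733) / 9 = 132.571
s = sqrt(sum((x - mean)^2)/(n-1)) = 0.55376078
u_A = s / sqrt(n) = 0.55376078 / sqrt(9) = 0.18458693
u_B1 = 0.587 / sqrt(2) = 0.41507168
u_B2 = 1.326 / sqrt(3) = 0.76556646
uc = sqrt(0.18458693^2 + 0.41507168^2 + 0.76556646^2) = 0.89019596
U = k * uc = 2.58 * 0.89019596
U = 2.2967

2.2967


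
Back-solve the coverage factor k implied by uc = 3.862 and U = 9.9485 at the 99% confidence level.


k = U / uc
k = 9.9485 / 3.862
k = 2.576

2.576


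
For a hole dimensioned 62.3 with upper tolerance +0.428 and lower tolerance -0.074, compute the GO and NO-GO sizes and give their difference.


GO = nominal - lower_tol (smallest hole = maximum material condition)
GO = 62.3 - 0.074 = 62.226
NO-GO = nominal + upper_tol (largest hole = least material condition)
NO-GO = 62.3 + 0.428 = 62.728
spread = NO-GO - GO = 62.728 - 62.226 = 0.5020

0.5020


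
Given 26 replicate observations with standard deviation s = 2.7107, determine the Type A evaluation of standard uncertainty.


u_A = s / sqrt(n)
u_A = 2.7107 / sqrt(26)
u_A = 2.7107 / 5.0990195
u_A = 0.5316

0.5316


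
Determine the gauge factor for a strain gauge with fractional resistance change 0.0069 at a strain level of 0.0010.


GF = (dR/R) / epsilon
= 0.0069 / 0.0010
= 6.9000

6.9000


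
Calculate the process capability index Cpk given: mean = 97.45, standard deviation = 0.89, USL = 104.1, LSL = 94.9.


Cpu = (USL - mean) / (3*sigma) = (104.1 - 97.45) / (3*0.89) = 2.4906
Cpl = (mean - LSL) / (3*sigma) = (97.45 - 94.9) / (3*0.89) = 0.9551
Cpk = min(Cpu, Cpl) = 0.9551

0.9551


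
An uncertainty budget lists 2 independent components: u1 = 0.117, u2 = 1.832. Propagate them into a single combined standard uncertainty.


uc = sqrt(0.117^2 + 1.832^2)
uc = sqrt(3.369913)
uc = 1.8357

1.8357


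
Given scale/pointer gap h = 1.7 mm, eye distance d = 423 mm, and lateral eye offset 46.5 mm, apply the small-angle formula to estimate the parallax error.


error = h * offset / d
= 1.7 * 46.5 / 423
= 0.1869

0.1869


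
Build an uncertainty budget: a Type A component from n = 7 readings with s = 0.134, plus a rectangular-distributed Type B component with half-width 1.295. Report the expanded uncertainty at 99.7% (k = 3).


u_A = s / sqrt(n) = 0.134 / sqrt(7) = 0.050647239
u_B = half_width / sqrt(3) = 1.295 / sqrt(3) = 0.7476686
uc = sqrt(u_A^2 + u_B^2) = sqrt(0.050647239^2 + 0.7476686^2) = 0.74938206
U = k * uc = 3 * 0.74938206
U = 2.2481

2.2481


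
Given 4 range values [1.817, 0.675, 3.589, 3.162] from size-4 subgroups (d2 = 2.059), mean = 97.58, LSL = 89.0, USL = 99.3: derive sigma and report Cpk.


R_bar = (1.817 + 0.675 + 3.589 + 3.162) / 4 = 2.31075
sigma = R_bar / d2 = 2.31075 / 2.059 = 1.1222681
Cp = (USL - LSL)/(6*sigma) = (99.3 - 89.0)/(6*1.1222681) = 1.5296
Cpu = (99.3 - 97.58)/(3*1.1222681) = 0.5109
Cpl = (97.58 - 89.0)/(3*1.1222681) = 2.5484
Cpk = min(Cpu, Cpl) = 0.5109

0.5109


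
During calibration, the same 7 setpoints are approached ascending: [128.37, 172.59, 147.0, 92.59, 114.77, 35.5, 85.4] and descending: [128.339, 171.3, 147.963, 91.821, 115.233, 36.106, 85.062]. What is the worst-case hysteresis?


|128.37 - 128.339| = 0.0310
|172.59 - 171.3| = 1.2900
|147.0 - 147.963| = 0.9630
|92.59 - 91.821| = 0.7690
|114.77 - 115.233| = 0.4630
|35.5 - 36.106| = 0.6060
|85.4 - 85.062| = 0.3380
hysteresis = max(diffs) = 1.2900

1.2900


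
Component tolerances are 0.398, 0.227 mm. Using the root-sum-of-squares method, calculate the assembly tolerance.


RSS = sqrt(0.398^2 + 0.227^2)
= sqrt(0.209933)
= 0.4582

0.4582


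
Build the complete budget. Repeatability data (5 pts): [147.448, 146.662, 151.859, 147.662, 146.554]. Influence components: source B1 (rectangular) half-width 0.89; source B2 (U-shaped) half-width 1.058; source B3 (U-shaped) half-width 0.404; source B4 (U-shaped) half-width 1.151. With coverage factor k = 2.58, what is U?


mean = (147.448 + 146.662 + 151.859 + 147.662 + 146.554) / 5 = 148.037
s = sqrt(sum((x - mean)^2)/(n-1)) = 2.1900425
u_A = s / sqrt(n) = 2.1900425 / sqrt(5) = 0.97941678
u_B1 = 0.89 / sqrt(3) = 0.51384174
u_B2 = 1.058 / sqrt(2) = 0.74811897
u_B3 = 0.404 / sqrt(2) = 0.28567114
u_B4 = 1.151 / sqrt(2) = 0.81387991
uc = sqrt(0.97941678^2 + 0.51384174^2 + 0.74811897^2 + 0.28567114^2 + 0.81387991^2) = 1.5896481
U = k * uc = 2.58 * 1.5896481
U = 4.1013

4.1013


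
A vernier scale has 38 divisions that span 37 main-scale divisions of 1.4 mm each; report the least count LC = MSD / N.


LC = MSD / n_div
= 1.4 / 38
= 0.0368

0.0368


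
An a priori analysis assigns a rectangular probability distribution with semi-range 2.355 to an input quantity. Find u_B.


u_B = half_width / sqrt(3)
u_B = 2.355 / 1.7320508
u_B = 1.3597

1.3597


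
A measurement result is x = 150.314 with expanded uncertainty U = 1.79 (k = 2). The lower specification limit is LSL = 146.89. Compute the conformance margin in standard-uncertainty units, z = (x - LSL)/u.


u = U / k = 1.79 / 2 = 0.895
margin = |LSL - x| = |146.89 - 150.314| = 3.424
z = margin / u = 3.424 / 0.895
z = 3.8257

3.8257


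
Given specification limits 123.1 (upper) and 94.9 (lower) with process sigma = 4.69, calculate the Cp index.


Cp = (USL - LSL) / (6 * sigma)
= (123.1 - 94.9) / (6 * 4.69)
= 28.2000 / 28.1400
= 1.0021

1.0021


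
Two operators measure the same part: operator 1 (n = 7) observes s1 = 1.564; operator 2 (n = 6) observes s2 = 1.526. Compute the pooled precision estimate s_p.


s_p = sqrt(((n1-1)*s1^2 + (n2-1)*s2^2) / (n1+n2-2))
numerator = (7-1)*1.564^2 + (6-1)*1.526^2 = 14.676576 + 11.64338 = 26.319956
denominator = 7 + 6 - 2 = 11
s_p^2 = 26.319956 / 11 = 2.3927233
s_p = sqrt(2.3927233) = 1.5468

1.5468


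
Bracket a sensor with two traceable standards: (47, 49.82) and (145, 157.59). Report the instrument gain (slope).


slope = (y2 - y1) / (x2 - x1)
= (157.59 - 49.82) / (145 - 47)
= 107.7700 / 98
= 1.0997

1.0997


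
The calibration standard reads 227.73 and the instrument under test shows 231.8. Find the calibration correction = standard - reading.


Correction = standard - reading
= 227.73 - 231.8
= -4.0700

-4.0700


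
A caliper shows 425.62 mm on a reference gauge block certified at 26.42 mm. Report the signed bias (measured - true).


Systematic error = measured - true
= 425.62 - 26.42
= 399.2000

399.2000


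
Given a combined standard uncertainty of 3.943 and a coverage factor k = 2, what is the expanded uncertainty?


U = k * uc
U = 2 * 3.943
U = 7.8860

7.8860


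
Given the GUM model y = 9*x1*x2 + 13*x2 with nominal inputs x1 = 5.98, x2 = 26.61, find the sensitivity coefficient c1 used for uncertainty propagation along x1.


y = 9*x1*x2 + 13*x2
dy/dx1 = 9*x2
Evaluate at x2 = 26.61: c1 = 9 * 26.61
c1 = 239.4900

239.4900


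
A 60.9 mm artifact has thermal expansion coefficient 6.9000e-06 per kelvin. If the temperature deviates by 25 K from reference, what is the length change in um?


dL = L * alpha * dT
= 60.9 * 6.9000e-06 * 25
= 0.0105053 mm
dL_um = 0.0105053 * 1000 = 10.5053 um

10.5053


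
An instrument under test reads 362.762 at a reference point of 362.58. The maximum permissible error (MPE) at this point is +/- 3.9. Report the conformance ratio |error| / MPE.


e = indication - reference = 362.762 - 362.58 = 0.1820
|e| = 0.1820
ratio = |e| / MPE = 0.1820 / 3.9
ratio = 0.0467

0.0467


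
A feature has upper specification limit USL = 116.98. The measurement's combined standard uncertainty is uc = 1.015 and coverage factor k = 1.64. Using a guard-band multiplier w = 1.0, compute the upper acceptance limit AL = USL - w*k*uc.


U = k * uc = 1.64 * 1.015 = 1.6646
guard band g = w * U = 1.0 * 1.6646 = 1.6646
AL = USL - g = 116.98 - 1.6646
AL = 115.3154

115.3154


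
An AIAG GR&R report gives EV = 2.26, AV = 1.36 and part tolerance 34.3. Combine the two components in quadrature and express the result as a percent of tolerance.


GRR = sqrt(EV^2 + AV^2) = sqrt(2.26^2 + 1.36^2) = 2.6376505
%GRR = GRR / tol * 100 = 2.6376505 / 34.3 * 100
%GRR = 7.6899

7.6899


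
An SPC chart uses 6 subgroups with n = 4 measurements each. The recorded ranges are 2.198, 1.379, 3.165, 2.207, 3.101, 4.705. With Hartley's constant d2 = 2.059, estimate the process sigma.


R_bar = (2.198 + 1.379 + 3.165 + 2.207 + 3.101 + 4.705) / 6
R_bar = 16.755 / 6 = 2.7925
sigma_hat = R_bar / d2 = 2.7925 / 2.059 = 1.3562

1.3562


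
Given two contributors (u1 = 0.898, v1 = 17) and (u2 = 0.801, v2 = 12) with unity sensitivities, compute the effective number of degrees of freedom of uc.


uc = sqrt(u1^2 + u2^2) = sqrt(0.898^2 + 0.801^2) = 1.2033308
v_eff = uc^4 / (u1^4/v1 + u2^4/v2)
= 1.2033308^4 / (0.898^4/17 + 0.801^4/12)
= 2.0967185 / 0.072556521
v_eff = 28.8977

28.8977


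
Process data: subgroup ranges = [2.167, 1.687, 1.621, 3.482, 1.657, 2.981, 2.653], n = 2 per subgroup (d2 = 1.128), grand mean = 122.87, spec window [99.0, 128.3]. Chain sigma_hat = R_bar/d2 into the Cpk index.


R_bar = (2.167 + 1.687 + 1.621 + 3.482 + 1.657 + 2.981 + 2.653) / 7 = 2.3211429
sigma = R_bar / d2 = 2.3211429 / 1.128 = 2.0577508
Cp = (USL - LSL)/(6*sigma) = (128.3 - 99.0)/(6*2.0577508) = 2.3731
Cpu = (128.3 - 122.87)/(3*2.0577508) = 0.8796
Cpl = (122.87 - 99.0)/(3*2.0577508) = 3.8667
Cpk = min(Cpu, Cpl) = 0.8796

0.8796


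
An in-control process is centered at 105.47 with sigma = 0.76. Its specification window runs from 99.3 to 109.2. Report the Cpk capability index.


Cpu = (USL - mean) / (3*sigma) = (109.2 - 105.47) / (3*0.76) = 1.6360
Cpl = (mean - LSL) / (3*sigma) = (105.47 - 99.3) / (3*0.76) = 2.7061
Cpk = min(Cpu, Cpl) = 1.6360

1.6360


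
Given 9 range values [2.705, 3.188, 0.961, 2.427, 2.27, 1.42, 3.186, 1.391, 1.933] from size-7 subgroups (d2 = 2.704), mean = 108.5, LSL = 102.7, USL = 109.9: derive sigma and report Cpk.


R_bar = (2.705 + 3.188 + 0.961 + 2.427 + 2.27 + 1.42 + 3.186 + 1.391 + 1.933) / 9 = 2.1645556
sigma = R_bar / d2 = 2.1645556 / 2.704 = 0.80050133
Cp = (USL - LSL)/(6*sigma) = (109.9 - 102.7)/(6*0.80050133) = 1.4991
Cpu = (109.9 - 108.5)/(3*0.80050133) = 0.5830
Cpl = (108.5 - 102.7)/(3*0.80050133) = 2.4152
Cpk = min(Cpu, Cpl) = 0.5830

0.5830


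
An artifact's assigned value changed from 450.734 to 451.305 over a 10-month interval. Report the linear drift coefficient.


rate = (v2 - v1) / months
= (451.305 - 450.734) / 10
= 0.5710 / 10
= 0.0571

0.0571


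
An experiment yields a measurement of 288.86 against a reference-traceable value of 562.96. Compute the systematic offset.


Systematic error = measured - true
= 288.86 - 562.96
= -274.1000

-274.1000


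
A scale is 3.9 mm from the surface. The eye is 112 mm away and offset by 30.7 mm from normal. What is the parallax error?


error = h * offset / d
= 3.9 * 30.7 / 112
= 1.0690

1.0690


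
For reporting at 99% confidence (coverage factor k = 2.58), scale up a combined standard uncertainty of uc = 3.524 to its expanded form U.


U = k * uc
U = 2.58 * 3.524
U = 9.0919

9.0919


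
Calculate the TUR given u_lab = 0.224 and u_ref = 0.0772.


TUR = u_lab / u_ref
= 0.224 / 0.0772
= 2.9016

2.9016


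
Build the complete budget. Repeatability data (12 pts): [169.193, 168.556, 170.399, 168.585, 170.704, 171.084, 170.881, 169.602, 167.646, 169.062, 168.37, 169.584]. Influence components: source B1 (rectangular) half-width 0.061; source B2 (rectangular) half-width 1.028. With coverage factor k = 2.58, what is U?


mean = (169.193 + 168.556 + 170.399 + 168.585 + 170.704 + 171.084 + 170.881 + 169.602 + 167.646 + 169.062 + 168.37 + 169.584) / 12 = 169.4721667
s = sqrt(sum((x - mean)^2)/(n-1)) = 1.1041602
u_A = s / sqrt(n) = 1.1041602 / sqrt(12) = 0.31874359
u_B1 = 0.061 / sqrt(3) = 0.035218366
u_B2 = 1.028 / sqrt(3) = 0.59351608
uc = sqrt(0.31874359^2 + 0.035218366^2 + 0.59351608^2) = 0.67461037
U = k * uc = 2.58 * 0.67461037
U = 1.7405

1.7405


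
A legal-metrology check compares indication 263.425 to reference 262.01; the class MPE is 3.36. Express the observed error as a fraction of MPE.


e = indication - reference = 263.425 - 262.01 = 1.4150
|e| = 1.4150
ratio = |e| / MPE = 1.4150 / 3.36
ratio = 0.4211

0.4211


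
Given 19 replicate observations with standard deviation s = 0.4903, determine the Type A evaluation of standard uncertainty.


u_A = s / sqrt(n)
u_A = 0.4903 / sqrt(19)
u_A = 0.4903 / 4.3588989
u_A = 0.1125

0.1125


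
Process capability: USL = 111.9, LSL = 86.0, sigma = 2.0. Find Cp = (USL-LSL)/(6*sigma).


Cp = (USL - LSL) / (6 * sigma)
= (111.9 - 86.0) / (6 * 2.0)
= 25.9000 / 12.0000
= 2.1583

2.1583


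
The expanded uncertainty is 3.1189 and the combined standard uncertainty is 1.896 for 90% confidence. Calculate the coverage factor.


k = U / uc
k = 3.1189 / 1.896
k = 1.645

1.645


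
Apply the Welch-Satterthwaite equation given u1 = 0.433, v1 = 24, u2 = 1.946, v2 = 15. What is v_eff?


uc = sqrt(u1^2 + u2^2) = sqrt(0.433^2 + 1.946^2) = 1.993591
v_eff = uc^4 / (u1^4/v1 + u2^4/v2)
= 1.993591^4 / (0.433^4/24 + 1.946^4/15)
= 15.795896 / 0.95751352
v_eff = 16.4968

16.4968


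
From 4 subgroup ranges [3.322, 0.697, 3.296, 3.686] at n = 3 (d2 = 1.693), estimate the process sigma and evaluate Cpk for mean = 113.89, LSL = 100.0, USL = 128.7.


R_bar = (3.322 + 0.697 + 3.296 + 3.686) / 4 = 2.75025
sigma = R_bar / d2 = 2.75025 / 1.693 = 1.6244832
Cp = (USL - LSL)/(6*sigma) = (128.7 - 100.0)/(6*1.6244832) = 2.9445
Cpu = (128.7 - 113.89)/(3*1.6244832) = 3.0389
Cpl = (113.89 - 100.0)/(3*1.6244832) = 2.8501
Cpk = min(Cpu, Cpl) = 2.8501

2.8501


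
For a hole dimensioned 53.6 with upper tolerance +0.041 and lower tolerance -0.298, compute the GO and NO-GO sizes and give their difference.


GO = nominal - lower_tol (smallest hole = maximum material condition)
GO = 53.6 - 0.298 = 53.302
NO-GO = nominal + upper_tol (largest hole = least material condition)
NO-GO = 53.6 + 0.041 = 53.641
spread = NO-GO - GO = 53.641 - 53.302 = 0.3390

0.3390


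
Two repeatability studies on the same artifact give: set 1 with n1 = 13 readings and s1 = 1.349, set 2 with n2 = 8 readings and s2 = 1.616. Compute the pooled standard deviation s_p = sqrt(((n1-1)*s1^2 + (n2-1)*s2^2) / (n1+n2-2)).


s_p = sqrt(((n1-1)*s1^2 + (n2-1)*s2^2) / (n1+n2-2))
numerator = (13-1)*1.349^2 + (8-1)*1.616^2 = 21.837612 + 18.280192 = 40.117804
denominator = 13 + 8 - 2 = 19
s_p^2 = 40.117804 / 19 = 2.1114634
s_p = sqrt(2.1114634) = 1.4531

1.4531


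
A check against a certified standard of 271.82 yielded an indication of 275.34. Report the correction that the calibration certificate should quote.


Correction = standard - reading
= 271.82 - 275.34
= -3.5200

-3.5200


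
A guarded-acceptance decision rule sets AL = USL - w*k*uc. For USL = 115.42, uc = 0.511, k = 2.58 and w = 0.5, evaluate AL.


U = k * uc = 2.58 * 0.511 = 1.31838
guard band g = w * U = 0.5 * 1.31838 = 0.65919
AL = USL - g = 115.42 - 0.65919
AL = 114.7608

114.7608


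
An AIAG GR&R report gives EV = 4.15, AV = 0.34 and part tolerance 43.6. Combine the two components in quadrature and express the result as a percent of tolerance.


GRR = sqrt(EV^2 + AV^2) = sqrt(4.15^2 + 0.34^2) = 4.1639044
%GRR = GRR / tol * 100 = 4.1639044 / 43.6 * 100
%GRR = 9.5502

9.5502


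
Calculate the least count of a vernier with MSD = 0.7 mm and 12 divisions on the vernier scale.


LC = MSD / n_div
= 0.7 / 12
= 0.0583

0.0583


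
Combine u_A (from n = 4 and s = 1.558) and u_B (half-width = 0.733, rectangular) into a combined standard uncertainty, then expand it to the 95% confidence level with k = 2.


u_A = s / sqrt(n) = 1.558 / sqrt(4) = 0.779
u_B = half_width / sqrt(3) = 0.733 / sqrt(3) = 0.42319775
uc = sqrt(u_A^2 + u_B^2) = sqrt(0.779^2 + 0.42319775^2) = 0.88653107
U = k * uc = 2 * 0.88653107
U = 1.7731

1.7731


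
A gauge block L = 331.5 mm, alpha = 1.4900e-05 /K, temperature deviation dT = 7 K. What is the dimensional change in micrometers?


dL = L * alpha * dT
= 331.5 * 1.4900e-05 * 7
= 0.0345754 mm
dL_um = 0.0345754 * 1000 = 34.5754 um

34.5754


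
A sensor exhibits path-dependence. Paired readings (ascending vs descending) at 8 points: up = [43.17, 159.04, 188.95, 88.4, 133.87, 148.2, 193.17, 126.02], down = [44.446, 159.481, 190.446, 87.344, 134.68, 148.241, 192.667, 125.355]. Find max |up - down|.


|43.17 - 44.446| = 1.2760
|159.04 - 159.481| = 0.4410
|188.95 - 190.446| = 1.4960
|88.4 - 87.344| = 1.0560
|133.87 - 134.68| = 0.8100
|148.2 - 148.241| = 0.0410
|193.17 - 192.667| = 0.5030
|126.02 - 125.355| = 0.6650
hysteresis = max(diffs) = 1.4960

1.4960


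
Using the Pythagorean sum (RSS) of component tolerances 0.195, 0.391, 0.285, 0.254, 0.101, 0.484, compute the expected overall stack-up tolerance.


RSS = sqrt(0.195^2 + 0.391^2 + 0.285^2 + 0.254^2 + 0.101^2 + 0.484^2)
= sqrt(0.581104)
= 0.7623

0.7623


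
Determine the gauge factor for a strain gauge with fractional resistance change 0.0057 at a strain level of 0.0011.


GF = (dR/R) / epsilon
= 0.0057 / 0.0011
= 5.1818

5.1818


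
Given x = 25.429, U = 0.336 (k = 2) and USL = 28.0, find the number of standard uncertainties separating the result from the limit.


u = U / k = 0.336 / 2 = 0.168
margin = |USL - x| = |28.0 - 25.429| = 2.571
z = margin / u = 2.571 / 0.168
z = 15.3036

15.3036


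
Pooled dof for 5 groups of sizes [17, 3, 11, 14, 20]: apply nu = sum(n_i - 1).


nu = sum_i (n_i - 1)
nu = ((17 - 1) + (3 - 1) + (11 - 1) + (14 - 1) + (20 - 1))
nu = 16 + 2 + 10 + 13 + 19
nu = 60

60


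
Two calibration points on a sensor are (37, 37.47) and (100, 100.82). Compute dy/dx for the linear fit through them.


slope = (y2 - y1) / (x2 - x1)
= (100.82 - 37.47) / (100 - 37)
= 63.3500 / 63
= 1.0056

1.0056


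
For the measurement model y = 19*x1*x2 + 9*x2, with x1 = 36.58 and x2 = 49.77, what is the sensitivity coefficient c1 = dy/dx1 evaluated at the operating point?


y = 19*x1*x2 + 9*x2
dy/dx1 = 19*x2
Evaluate at x2 = 49.77: c1 = 19 * 49.77
c1 = 945.6300

945.6300


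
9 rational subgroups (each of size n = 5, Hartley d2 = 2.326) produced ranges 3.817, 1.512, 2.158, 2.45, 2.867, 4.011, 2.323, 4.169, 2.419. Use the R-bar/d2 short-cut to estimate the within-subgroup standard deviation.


R_bar = (3.817 + 1.512 + 2.158 + 2.45 + 2.867 + 4.011 + 2.323 + 4.169 + 2.419) / 9
R_bar = 25.726 / 9 = 2.8584444
sigma_hat = R_bar / d2 = 2.8584444 / 2.326 = 1.2289

1.2289


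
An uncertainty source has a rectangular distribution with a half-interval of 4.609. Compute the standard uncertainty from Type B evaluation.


u_B = half_width / sqrt(3)
u_B = 4.609 / 1.7320508
u_B = 2.6610

2.6610


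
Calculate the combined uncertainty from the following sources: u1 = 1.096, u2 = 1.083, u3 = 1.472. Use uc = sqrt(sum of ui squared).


uc = sqrt(1.096^2 + 1.083^2 + 1.472^2)
uc = sqrt(4.540889)
uc = 2.1309

2.1309


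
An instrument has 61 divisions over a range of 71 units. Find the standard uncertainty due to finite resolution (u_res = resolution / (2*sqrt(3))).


resolution = range / divisions
resolution = 71 / 61 = 1.1639344
u_res = resolution / (2*sqrt(3))
u_res = 1.1639344 / 3.4641016
u_res = 0.3360

0.3360


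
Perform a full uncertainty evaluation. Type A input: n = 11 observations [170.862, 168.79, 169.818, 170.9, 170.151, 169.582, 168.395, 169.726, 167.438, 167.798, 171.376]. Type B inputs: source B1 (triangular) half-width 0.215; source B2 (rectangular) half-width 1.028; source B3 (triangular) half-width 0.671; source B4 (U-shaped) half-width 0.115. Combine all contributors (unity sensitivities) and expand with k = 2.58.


mean = (170.862 + 168.79 + 169.818 + 170.9 + 170.151 + 169.582 + 168.395 + 169.726 + 167.438 + 167.798 + 171.376) / 11 = 169.5305455
s = sqrt(sum((x - mean)^2)/(n-1)) = 1.2954017
u_A = s / sqrt(n) = 1.2954017 / sqrt(11) = 0.39057831
u_B1 = 0.215 / sqrt(6) = 0.087773382
u_B2 = 1.028 / sqrt(3) = 0.59351608
u_B3 = 0.671 / sqrt(6) = 0.2739346
u_B4 = 0.115 / sqrt(2) = 0.08131728
uc = sqrt(0.39057831^2 + 0.087773382^2 + 0.59351608^2 + 0.2739346^2 + 0.08131728^2) = 0.77082397
U = k * uc = 2.58 * 0.77082397
U = 1.9887

1.9887


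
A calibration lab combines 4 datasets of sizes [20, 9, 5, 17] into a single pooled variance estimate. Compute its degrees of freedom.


nu = sum_i (n_i - 1)
nu = ((20 - 1) + (9 - 1) + (5 - 1) + (17 - 1))
nu = 19 + 8 + 4 + 16
nu = 47

47


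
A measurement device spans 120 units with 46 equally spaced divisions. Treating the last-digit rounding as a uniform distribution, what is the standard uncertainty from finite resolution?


resolution = range / divisions
resolution = 120 / 46 = 2.6086957
u_res = resolution / (2*sqrt(3))
u_res = 2.6086957 / 3.4641016
u_res = 0.7531

0.7531


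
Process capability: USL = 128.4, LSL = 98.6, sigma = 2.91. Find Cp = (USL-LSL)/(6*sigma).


Cp = (USL - LSL) / (6 * sigma)
= (128.4 - 98.6) / (6 * 2.91)
= 29.8000 / 17.4600
= 1.7068

1.7068


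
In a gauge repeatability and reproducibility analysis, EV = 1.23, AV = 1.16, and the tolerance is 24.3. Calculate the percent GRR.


GRR = sqrt(EV^2 + AV^2) = sqrt(1.23^2 + 1.16^2) = 1.6907099
%GRR = GRR / tol * 100 = 1.6907099 / 24.3 * 100
%GRR = 6.9577

6.9577
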